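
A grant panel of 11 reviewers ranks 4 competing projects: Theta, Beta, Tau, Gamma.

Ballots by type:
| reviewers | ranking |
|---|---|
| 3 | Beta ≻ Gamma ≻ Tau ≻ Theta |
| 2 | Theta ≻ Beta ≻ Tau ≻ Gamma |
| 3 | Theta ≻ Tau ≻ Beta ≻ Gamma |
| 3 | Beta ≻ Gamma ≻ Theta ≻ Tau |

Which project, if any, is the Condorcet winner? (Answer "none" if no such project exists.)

Beta

Head-to-head results (11 reviewers):
Theta vs Beta: Beta wins 6–5.
Theta–Tau: Theta 8–3.
Theta–Gamma: Gamma 6–5.
Beta–Tau: Beta 8–3.
Beta vs Gamma: Beta, 11–0.
Tau vs Gamma: Gamma wins 6–5.
Beta wins every pairwise contest, so Beta is the Condorcet winner.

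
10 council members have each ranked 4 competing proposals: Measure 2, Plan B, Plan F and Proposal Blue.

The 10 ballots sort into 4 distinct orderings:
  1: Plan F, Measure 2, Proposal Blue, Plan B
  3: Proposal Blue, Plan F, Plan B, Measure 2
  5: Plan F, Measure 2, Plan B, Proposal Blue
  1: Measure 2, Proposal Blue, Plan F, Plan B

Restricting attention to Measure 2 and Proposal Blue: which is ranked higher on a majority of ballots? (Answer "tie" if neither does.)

Measure 2

Ballots ranking Measure 2 above Proposal Blue: 1 + 5 + 1 = 7.
Ballots ranking Proposal Blue above Measure 2: 10 − 7 = 3.
Measure 2 wins the head-to-head 7–3.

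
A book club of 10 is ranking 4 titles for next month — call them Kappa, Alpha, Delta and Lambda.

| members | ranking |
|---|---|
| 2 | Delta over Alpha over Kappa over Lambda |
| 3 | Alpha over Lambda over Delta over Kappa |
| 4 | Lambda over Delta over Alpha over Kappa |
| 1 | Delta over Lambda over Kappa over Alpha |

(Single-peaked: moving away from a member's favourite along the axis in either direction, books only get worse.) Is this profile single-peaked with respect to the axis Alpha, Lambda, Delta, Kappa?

no

Axis positions: Alpha=1, Lambda=2, Delta=3, Kappa=4.
Faction 1: ranking walks positions 3-1-4-2; Alpha is ranked above Lambda even though Lambda lies between Alpha and the peak Delta on the axis — preferences dip and rise again. Not single-peaked.
Faction 2 (peak Alpha at position 1): ranking walks positions 1-2-3-4, expanding outward from the peak — single-peaked.
Faction 3 (peak Lambda at position 2): ranking walks positions 2-3-1-4, expanding outward from the peak — single-peaked.
Faction 4 (peak Delta at position 3): ranking walks positions 3-2-4-1, expanding outward from the peak — single-peaked.
Faction 1 violates single-peakedness, so the profile is not single-peaked on this axis.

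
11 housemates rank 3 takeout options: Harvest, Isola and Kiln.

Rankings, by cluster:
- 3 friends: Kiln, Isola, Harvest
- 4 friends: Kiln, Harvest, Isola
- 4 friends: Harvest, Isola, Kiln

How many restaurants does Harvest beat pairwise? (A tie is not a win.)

1

Harvest against each rival (11 friends):
Harvest–Isola: Harvest 8–3.
Harvest vs Kiln: Harvest preferred on 4 ballots; Kiln wins 7–4.
Harvest beats Isola; loses to Kiln — 1 pairwise win.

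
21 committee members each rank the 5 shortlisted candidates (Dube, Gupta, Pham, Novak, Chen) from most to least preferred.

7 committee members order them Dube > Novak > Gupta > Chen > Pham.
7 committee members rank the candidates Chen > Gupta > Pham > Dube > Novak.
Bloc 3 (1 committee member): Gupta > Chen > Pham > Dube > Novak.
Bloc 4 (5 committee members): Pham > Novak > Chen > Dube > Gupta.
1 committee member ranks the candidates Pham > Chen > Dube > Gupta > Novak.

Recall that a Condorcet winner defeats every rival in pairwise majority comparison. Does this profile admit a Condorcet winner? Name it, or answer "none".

Pairwise majorities:
Dube vs Gupta: 13 to 8, Dube.
Dube vs Pham: Dube is ranked higher on 7 ballots, Pham on 14. Pham wins 14–7.
Dube vs Novak: 16 to 5, Dube.
Dube vs Chen: 7 to 14, Chen.
Gupta vs Pham: Gupta preferred on 7+7+1 = 15 ballots; Gupta wins 15–6.
Gupta vs Novak: 7+1+1 = 9 for Gupta, 12 for Novak — Novak by 12–9.
Gupta vs Chen: Gupta is ranked higher on 7+1 = 8 ballots, Chen on 13. Chen wins 13–8.
Pham vs Novak: 7+1+5+1 = 14 for Pham, 7 for Novak — Pham by 14–7.
Pham vs Chen: 6 to 15, Chen.
Novak vs Chen: 7+5 = 12 for Novak, 9 for Chen — Novak by 12–9.
Every candidate loses at least once (Dube loses to Pham; Gupta loses to Dube; Pham loses to Gupta; Novak loses to Dube; Chen loses to Novak). The majority relation contains the cycle Dube > Gupta > Pham > Dube, so there is no Condorcet winner.

none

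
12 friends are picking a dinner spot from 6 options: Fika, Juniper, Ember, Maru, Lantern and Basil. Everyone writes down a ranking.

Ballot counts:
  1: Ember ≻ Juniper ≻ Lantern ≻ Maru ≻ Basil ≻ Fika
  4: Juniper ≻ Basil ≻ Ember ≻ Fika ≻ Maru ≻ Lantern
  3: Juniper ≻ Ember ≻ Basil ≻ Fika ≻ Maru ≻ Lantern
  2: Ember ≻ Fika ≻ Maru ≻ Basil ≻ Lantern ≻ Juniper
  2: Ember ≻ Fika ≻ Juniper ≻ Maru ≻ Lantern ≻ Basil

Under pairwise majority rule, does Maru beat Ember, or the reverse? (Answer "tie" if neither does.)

No ballot ranks Maru above Ember: 0.
Ballots ranking Ember above Maru: 12 − 0 = 12.
Ember wins the head-to-head 12–0.

Ember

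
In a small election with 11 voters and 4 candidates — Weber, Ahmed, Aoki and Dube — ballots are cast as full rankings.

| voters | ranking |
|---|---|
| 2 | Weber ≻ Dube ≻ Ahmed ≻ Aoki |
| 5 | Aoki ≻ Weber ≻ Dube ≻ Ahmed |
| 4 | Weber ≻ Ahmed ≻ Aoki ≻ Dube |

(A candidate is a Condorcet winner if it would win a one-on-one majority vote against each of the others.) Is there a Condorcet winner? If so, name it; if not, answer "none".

Pairwise majorities:
Weber vs Ahmed: Weber wins 11–0.
Weber–Aoki: Weber 6–5.
Weber vs Dube: Weber wins 11–0.
Ahmed vs Aoki: Ahmed wins 6–5.
Ahmed–Dube: Dube 7–4.
Aoki vs Dube: Aoki wins 9–2.
Only Weber has no losses; Weber is the Condorcet winner.

Weber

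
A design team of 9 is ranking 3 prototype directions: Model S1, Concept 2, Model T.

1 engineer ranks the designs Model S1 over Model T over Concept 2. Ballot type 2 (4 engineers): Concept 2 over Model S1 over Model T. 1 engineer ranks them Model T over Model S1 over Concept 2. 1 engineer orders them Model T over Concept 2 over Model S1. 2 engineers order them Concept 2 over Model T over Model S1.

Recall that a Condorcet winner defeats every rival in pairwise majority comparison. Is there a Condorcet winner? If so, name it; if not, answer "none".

Check each pair by majority over 9 ballots:
Model S1 vs Concept 2: 1+1 = 2 for Model S1, 7 for Concept 2 — Concept 2 by 7–2.
Model S1 vs Model T: 1+4 = 5 for Model S1, 4 for Model T — Model S1 by 5–4.
Concept 2 vs Model T: Concept 2 is ranked higher on 4+2 = 6 ballots, Model T on 3. Concept 2 wins 6–3.
Concept 2 wins every pairwise contest, so Concept 2 is the Condorcet winner.

Concept 2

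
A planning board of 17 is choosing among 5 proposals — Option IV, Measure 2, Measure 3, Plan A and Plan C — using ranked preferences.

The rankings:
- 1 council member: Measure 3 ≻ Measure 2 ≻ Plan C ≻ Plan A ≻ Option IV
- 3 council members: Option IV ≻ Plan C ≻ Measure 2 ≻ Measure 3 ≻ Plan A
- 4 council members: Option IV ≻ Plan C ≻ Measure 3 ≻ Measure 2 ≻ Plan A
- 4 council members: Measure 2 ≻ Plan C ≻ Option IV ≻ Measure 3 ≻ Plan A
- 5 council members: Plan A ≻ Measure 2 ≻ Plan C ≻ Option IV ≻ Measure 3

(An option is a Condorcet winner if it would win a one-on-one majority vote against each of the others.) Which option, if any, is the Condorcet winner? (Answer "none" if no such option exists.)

Measure 2

Check each pair by majority over 17 ballots:
Option IV–Measure 2: Measure 2 10–7.
Option IV–Measure 3: Option IV 16–1.
Option IV vs Plan A: Option IV, 11–6.
Option IV vs Plan C: Plan C wins 10–7.
Measure 2–Measure 3: Measure 2 12–5.
Measure 2–Plan A: Measure 2 12–5.
Measure 2–Plan C: Measure 2 10–7.
Measure 3 vs Plan A: Measure 3 wins 12–5.
Measure 3 vs Plan C: Plan C wins 16–1.
Plan A vs Plan C: Plan C wins 12–5.
Measure 2 beats each of Option IV, Measure 3, Plan A, Plan C — Measure 2 is the Condorcet winner.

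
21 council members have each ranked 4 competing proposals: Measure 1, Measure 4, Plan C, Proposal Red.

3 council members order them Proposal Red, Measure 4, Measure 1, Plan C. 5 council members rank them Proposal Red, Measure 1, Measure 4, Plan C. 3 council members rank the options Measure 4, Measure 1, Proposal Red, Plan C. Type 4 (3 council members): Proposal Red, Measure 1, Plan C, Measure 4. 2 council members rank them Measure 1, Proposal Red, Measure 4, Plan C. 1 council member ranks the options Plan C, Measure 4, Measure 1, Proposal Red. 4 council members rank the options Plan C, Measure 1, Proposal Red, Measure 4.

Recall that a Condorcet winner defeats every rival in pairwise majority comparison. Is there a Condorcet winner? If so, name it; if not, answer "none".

Proposal Red

Check each pair by majority over 21 ballots:
Measure 1 vs Measure 4: Measure 1 preferred on 5+3+2+4 = 14 ballots; Measure 1 wins 14–7.
Measure 1 vs Plan C: 3+5+3+3+2 = 16 for Measure 1, 5 for Plan C — Measure 1 by 16–5.
Measure 1 vs Proposal Red: 3+2+1+4 = 10 for Measure 1, 11 for Proposal Red — Proposal Red by 11–10.
Measure 4 vs Plan C: Measure 4 is ranked higher on 3+5+3+2 = 13 ballots, Plan C on 8. Measure 4 wins 13–8.
Measure 4 vs Proposal Red: 3+1 = 4 for Measure 4, 17 for Proposal Red — Proposal Red by 17–4.
Plan C vs Proposal Red: Plan C is ranked higher on 1+4 = 5 ballots, Proposal Red on 16. Proposal Red wins 16–5.
Proposal Red beats each of Measure 1, Measure 4, Plan C — Proposal Red is the Condorcet winner.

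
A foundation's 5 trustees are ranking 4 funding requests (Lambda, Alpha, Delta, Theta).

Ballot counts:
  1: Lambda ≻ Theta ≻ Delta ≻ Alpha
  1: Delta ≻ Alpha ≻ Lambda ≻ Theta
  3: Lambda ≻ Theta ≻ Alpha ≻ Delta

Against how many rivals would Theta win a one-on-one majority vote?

Theta against each rival (5 reviewers):
Theta vs Lambda: Theta is ranked higher on 0 ballots, Lambda on 5. Lambda wins 5–0.
Theta vs Alpha: Theta is ranked higher on 1+3 = 4 ballots, Alpha on 1. Theta wins 4–1.
Theta vs Delta: Theta wins 4–1.
Theta beats Alpha, Delta; loses to Lambda — 2 pairwise wins.

2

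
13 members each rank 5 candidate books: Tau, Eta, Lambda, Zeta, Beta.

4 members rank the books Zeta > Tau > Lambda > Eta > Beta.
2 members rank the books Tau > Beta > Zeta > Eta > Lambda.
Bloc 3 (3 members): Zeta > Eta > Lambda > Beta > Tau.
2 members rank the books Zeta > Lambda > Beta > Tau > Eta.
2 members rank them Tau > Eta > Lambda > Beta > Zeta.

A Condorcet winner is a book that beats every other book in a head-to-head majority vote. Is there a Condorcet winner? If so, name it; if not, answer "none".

Pairwise majorities:
Tau vs Eta: 4+2+2+2 = 10 for Tau, 3 for Eta — Tau by 10–3.
Tau vs Lambda: 8 to 5, Tau.
Tau vs Zeta: 2+2 = 4 for Tau, 9 for Zeta — Zeta by 9–4.
Tau vs Beta: Tau preferred on 4+2+2 = 8 ballots; Tau wins 8–5.
Eta vs Lambda: 7 to 6, Eta.
Eta vs Zeta: 2 to 11, Zeta.
Eta vs Beta: 9 to 4, Eta.
Lambda vs Zeta: 2 for Lambda, 11 for Zeta — Zeta by 11–2.
Lambda vs Beta: Lambda preferred on 4+3+2+2 = 11 ballots; Lambda wins 11–2.
Zeta vs Beta: Zeta preferred on 4+3+2 = 9 ballots; Zeta wins 9–4.
Zeta beats each of Tau, Eta, Lambda, Beta — Zeta is the Condorcet winner.

Zeta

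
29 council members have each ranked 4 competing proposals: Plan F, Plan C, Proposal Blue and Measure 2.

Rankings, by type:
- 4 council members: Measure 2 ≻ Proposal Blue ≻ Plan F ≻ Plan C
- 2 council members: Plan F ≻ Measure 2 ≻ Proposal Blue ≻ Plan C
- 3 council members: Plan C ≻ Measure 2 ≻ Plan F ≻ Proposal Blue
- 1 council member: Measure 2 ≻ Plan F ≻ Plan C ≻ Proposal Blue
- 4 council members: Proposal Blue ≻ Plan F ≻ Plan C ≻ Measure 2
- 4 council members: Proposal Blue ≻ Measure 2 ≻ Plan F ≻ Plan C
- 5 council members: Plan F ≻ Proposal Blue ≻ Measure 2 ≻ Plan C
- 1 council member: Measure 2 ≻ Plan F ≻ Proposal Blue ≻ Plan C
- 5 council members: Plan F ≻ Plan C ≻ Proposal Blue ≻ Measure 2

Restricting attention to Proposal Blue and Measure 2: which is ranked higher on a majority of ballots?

Proposal Blue

Ballots ranking Proposal Blue above Measure 2: 4 + 4 + 5 + 5 = 18.
Ballots ranking Measure 2 above Proposal Blue: 29 − 18 = 11.
Proposal Blue wins the head-to-head 18–11.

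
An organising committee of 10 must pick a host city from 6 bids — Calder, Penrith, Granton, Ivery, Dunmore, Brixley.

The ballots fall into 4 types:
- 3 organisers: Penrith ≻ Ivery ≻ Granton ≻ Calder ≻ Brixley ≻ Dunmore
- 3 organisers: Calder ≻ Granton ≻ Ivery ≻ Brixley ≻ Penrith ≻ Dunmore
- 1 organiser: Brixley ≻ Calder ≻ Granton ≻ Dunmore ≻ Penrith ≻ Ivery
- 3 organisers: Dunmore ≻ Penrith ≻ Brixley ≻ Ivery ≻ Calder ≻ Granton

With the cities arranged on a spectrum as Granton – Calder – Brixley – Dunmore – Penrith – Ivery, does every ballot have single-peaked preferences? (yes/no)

Axis positions: Granton=1, Calder=2, Brixley=3, Dunmore=4, Penrith=5, Ivery=6.
Type 1: ranking walks positions 5-6-1-2-3-4; Granton is ranked above Dunmore even though Dunmore lies between Granton and the peak Penrith on the axis — preferences dip and rise again. Not single-peaked.
Type 2: ranking walks positions 2-1-6-3-5-4; Ivery is ranked above Brixley even though Brixley lies between Ivery and the peak Calder on the axis — preferences dip and rise again. Not single-peaked.
Type 3 (peak Brixley at position 3): ranking walks positions 3-2-1-4-5-6, expanding outward from the peak — single-peaked.
Type 4 (peak Dunmore at position 4): ranking walks positions 4-5-3-6-2-1, expanding outward from the peak — single-peaked.
Type 1 violates single-peakedness, so the profile is not single-peaked on this axis.

no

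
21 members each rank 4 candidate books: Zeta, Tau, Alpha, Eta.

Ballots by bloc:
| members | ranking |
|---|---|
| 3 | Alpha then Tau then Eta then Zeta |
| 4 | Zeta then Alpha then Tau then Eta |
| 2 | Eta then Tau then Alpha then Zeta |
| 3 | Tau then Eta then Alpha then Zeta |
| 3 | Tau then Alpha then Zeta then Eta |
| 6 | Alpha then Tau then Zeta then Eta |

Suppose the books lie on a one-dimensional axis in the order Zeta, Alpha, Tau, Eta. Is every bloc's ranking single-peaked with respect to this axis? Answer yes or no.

yes

Axis positions: Zeta=1, Alpha=2, Tau=3, Eta=4.
Bloc 1 (peak Alpha at position 2): ranking walks positions 2-3-4-1, expanding outward from the peak — single-peaked.
Bloc 2 (peak Zeta at position 1): ranking walks positions 1-2-3-4, expanding outward from the peak — single-peaked.
Bloc 3 (peak Eta at position 4): ranking walks positions 4-3-2-1, expanding outward from the peak — single-peaked.
Bloc 4 (peak Tau at position 3): ranking walks positions 3-4-2-1, expanding outward from the peak — single-peaked.
Bloc 5 (peak Tau at position 3): ranking walks positions 3-2-1-4, expanding outward from the peak — single-peaked.
Bloc 6 (peak Alpha at position 2): ranking walks positions 2-3-1-4, expanding outward from the peak — single-peaked.
Every ranking is single-peaked on this axis.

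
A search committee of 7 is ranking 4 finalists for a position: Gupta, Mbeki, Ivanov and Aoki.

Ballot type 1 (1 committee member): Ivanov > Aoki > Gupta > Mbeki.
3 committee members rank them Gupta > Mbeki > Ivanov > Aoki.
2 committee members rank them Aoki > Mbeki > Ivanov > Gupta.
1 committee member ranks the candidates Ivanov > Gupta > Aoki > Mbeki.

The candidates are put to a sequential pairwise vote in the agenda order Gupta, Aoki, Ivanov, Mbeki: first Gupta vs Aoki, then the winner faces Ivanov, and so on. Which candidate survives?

Mbeki

Round 1: Gupta vs Aoki — 4–3, Gupta advances.
Round 2: Gupta vs Ivanov — 3–4, Ivanov advances.
Round 3: Ivanov vs Mbeki — 2–5, Mbeki advances.
The agenda winner is Mbeki.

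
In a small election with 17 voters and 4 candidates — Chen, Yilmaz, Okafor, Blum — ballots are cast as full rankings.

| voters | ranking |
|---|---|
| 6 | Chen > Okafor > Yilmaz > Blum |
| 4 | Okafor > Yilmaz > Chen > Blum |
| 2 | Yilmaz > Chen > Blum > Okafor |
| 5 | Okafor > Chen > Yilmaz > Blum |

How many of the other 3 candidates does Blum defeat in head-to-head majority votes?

Blum against each rival (17 voters):
Blum vs Chen: 0 for Blum, 17 for Chen — Chen by 17–0.
Blum vs Yilmaz: 0 to 17, Yilmaz.
Blum–Okafor: Okafor 15–2.
Blum beats no one; loses to Chen, Yilmaz, Okafor — 0 pairwise wins.

0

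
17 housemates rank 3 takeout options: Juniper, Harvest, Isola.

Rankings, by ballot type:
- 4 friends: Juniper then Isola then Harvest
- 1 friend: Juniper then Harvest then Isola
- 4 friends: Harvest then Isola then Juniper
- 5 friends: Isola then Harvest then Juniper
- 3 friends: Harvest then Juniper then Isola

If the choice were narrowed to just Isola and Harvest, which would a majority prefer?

Isola

Ballots ranking Isola above Harvest: 4 + 5 = 9.
Ballots ranking Harvest above Isola: 17 − 9 = 8.
Isola wins the head-to-head 9–8.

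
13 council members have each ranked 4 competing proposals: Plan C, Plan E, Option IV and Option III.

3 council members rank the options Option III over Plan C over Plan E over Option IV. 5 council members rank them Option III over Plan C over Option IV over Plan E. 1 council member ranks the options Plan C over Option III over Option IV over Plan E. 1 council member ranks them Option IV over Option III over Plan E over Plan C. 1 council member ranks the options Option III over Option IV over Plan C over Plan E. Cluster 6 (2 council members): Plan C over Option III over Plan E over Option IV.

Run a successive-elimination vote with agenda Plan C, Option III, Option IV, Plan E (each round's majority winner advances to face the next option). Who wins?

Round 1: Plan C vs Option III — 3–10, Option III advances.
Round 2: Option III vs Option IV — 12–1, Option III advances.
Round 3: Option III vs Plan E — 13–0, Option III advances.
Option III survives the agenda.

Option III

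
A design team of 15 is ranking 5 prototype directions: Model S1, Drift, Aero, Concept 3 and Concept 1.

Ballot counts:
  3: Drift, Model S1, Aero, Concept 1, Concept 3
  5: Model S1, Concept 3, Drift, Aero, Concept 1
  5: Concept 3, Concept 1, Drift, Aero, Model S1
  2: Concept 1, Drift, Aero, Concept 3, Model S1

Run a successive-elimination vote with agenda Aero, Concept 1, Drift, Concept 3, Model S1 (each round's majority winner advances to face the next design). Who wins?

Round 1: Aero vs Concept 1 — 8–7, Aero advances.
Round 2: Aero vs Drift — 0–15, Drift advances.
Round 3: Drift vs Concept 3 — 5–10, Concept 3 advances.
Round 4: Concept 3 vs Model S1 — 7–8, Model S1 advances.
Model S1 survives the agenda.

Model S1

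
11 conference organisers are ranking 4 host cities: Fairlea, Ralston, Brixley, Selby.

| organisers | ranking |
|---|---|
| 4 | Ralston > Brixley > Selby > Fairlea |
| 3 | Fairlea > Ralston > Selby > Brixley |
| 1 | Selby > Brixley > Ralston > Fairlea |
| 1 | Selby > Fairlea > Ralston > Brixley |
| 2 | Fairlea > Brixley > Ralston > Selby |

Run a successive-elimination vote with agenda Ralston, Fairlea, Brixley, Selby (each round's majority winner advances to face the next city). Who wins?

Round 1: Ralston vs Fairlea — 5–6, Fairlea advances.
Round 2: Fairlea vs Brixley — 6–5, Fairlea advances.
Round 3: Fairlea vs Selby — 5–6, Selby advances.
Selby survives the agenda.

Selby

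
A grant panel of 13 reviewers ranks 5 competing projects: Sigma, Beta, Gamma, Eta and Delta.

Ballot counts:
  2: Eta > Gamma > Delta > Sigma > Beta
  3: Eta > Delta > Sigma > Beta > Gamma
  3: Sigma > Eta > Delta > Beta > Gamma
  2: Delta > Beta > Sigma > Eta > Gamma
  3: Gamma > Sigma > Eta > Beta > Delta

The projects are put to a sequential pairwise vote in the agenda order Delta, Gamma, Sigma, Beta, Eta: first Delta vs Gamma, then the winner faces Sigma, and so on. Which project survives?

Round 1: Delta vs Gamma — 8–5, Delta advances.
Round 2: Delta vs Sigma — 7–6, Delta advances.
Round 3: Delta vs Beta — 10–3, Delta advances.
Round 4: Delta vs Eta — 2–11, Eta advances.
Eta survives the agenda.

Eta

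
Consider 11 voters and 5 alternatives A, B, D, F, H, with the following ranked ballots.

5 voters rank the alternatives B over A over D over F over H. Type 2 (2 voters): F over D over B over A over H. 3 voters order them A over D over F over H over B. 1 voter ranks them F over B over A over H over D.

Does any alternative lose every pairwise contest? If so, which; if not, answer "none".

Head-to-head results (11 voters):
A vs B: 3 to 8, B.
A vs D: A is ranked higher on 5+3+1 = 9 ballots, D on 2. A wins 9–2.
A vs F: A, 8–3.
A vs H: A, 11–0.
B–D: B 6–5.
B vs F: F, 6–5.
B–H: B 8–3.
D vs F: D is ranked higher on 5+3 = 8 ballots, F on 3. D wins 8–3.
D vs H: D, 10–1.
F–H: F 11–0.
H loses to every other alternative — it is the Condorcet loser.

H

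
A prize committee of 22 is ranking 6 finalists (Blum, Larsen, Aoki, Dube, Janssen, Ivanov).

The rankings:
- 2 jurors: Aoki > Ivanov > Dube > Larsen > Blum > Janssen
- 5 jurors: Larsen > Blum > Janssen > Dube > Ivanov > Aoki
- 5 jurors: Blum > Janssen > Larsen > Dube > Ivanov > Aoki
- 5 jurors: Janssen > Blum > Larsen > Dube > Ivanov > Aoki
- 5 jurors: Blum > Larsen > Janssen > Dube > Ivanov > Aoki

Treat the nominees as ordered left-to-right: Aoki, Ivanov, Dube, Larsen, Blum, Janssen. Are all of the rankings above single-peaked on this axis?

Axis positions: Aoki=1, Ivanov=2, Dube=3, Larsen=4, Blum=5, Janssen=6.
Type 1 (peak Aoki at position 1): ranking walks positions 1-2-3-4-5-6, expanding outward from the peak — single-peaked.
Type 2 (peak Larsen at position 4): ranking walks positions 4-5-6-3-2-1, expanding outward from the peak — single-peaked.
Type 3 (peak Blum at position 5): ranking walks positions 5-6-4-3-2-1, expanding outward from the peak — single-peaked.
Type 4 (peak Janssen at position 6): ranking walks positions 6-5-4-3-2-1, expanding outward from the peak — single-peaked.
Type 5 (peak Blum at position 5): ranking walks positions 5-4-6-3-2-1, expanding outward from the peak — single-peaked.
Every ranking is single-peaked on this axis.

yes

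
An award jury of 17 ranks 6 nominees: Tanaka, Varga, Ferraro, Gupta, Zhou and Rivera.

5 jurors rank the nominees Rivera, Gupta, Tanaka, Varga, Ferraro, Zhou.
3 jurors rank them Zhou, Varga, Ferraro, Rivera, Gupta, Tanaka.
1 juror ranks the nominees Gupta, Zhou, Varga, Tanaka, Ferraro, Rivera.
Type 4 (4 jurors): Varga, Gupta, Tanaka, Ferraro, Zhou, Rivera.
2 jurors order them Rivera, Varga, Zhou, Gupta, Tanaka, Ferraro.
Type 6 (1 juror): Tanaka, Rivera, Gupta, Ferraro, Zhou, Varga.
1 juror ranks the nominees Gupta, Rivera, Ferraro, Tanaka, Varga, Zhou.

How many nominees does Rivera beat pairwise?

5

Rivera against each rival (17 jurors):
Rivera vs Tanaka: Rivera, 11–6.
Rivera vs Varga: 9 to 8, Rivera.
Rivera vs Ferraro: 9 to 8, Rivera.
Rivera vs Gupta: Rivera preferred on 5+3+2+1 = 11 ballots; Rivera wins 11–6.
Rivera vs Zhou: Rivera wins 9–8.
Rivera beats Tanaka, Varga, Ferraro, Gupta, Zhou — 5 pairwise wins.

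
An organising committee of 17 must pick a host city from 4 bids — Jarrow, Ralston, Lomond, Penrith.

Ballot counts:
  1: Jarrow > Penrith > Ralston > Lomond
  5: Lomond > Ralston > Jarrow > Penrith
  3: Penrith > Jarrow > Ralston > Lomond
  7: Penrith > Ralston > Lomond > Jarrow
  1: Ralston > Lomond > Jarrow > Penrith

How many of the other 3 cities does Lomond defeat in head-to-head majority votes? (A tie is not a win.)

1

Lomond against each rival (17 organisers):
Lomond vs Jarrow: Lomond wins 13–4.
Lomond vs Ralston: Lomond is ranked higher on 5 ballots, Ralston on 12. Ralston wins 12–5.
Lomond vs Penrith: 5+1 = 6 for Lomond, 11 for Penrith — Penrith by 11–6.
Lomond beats Jarrow; loses to Ralston, Penrith — 1 pairwise win.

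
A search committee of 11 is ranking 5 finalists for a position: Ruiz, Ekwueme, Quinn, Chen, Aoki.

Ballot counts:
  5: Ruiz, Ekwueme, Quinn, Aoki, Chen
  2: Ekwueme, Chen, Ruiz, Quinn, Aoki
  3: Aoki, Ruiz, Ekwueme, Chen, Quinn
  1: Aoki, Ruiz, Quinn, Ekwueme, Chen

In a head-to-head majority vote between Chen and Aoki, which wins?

Ballots ranking Chen above Aoki: 2.
Ballots ranking Aoki above Chen: 11 − 2 = 9.
Aoki wins the head-to-head 9–2.

Aoki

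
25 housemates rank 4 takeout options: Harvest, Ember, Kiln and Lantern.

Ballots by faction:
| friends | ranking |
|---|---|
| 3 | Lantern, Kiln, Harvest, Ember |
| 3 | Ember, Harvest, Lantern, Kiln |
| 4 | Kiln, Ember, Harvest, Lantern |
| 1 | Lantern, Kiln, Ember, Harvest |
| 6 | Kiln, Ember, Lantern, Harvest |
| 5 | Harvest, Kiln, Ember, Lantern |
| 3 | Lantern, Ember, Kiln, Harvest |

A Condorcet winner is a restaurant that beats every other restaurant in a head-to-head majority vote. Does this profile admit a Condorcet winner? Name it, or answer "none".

Check each pair by majority over 25 ballots:
Harvest vs Ember: Harvest preferred on 3+5 = 8 ballots; Ember wins 17–8.
Harvest vs Kiln: 3+5 = 8 for Harvest, 17 for Kiln — Kiln by 17–8.
Harvest vs Lantern: 12 to 13, Lantern.
Ember vs Kiln: Ember is ranked higher on 3+3 = 6 ballots, Kiln on 19. Kiln wins 19–6.
Ember vs Lantern: 18 to 7, Ember.
Kiln vs Lantern: 15 to 10, Kiln.
Kiln wins every pairwise contest, so Kiln is the Condorcet winner.

Kiln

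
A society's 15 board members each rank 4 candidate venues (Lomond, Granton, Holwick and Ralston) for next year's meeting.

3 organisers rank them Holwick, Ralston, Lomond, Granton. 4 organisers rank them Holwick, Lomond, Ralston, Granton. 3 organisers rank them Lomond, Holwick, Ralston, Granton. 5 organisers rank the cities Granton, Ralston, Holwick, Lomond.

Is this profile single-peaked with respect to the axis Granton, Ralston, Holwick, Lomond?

Axis positions: Granton=1, Ralston=2, Holwick=3, Lomond=4.
Bloc 1 (peak Holwick at position 3): ranking walks positions 3-2-4-1, expanding outward from the peak — single-peaked.
Bloc 2 (peak Holwick at position 3): ranking walks positions 3-4-2-1, expanding outward from the peak — single-peaked.
Bloc 3 (peak Lomond at position 4): ranking walks positions 4-3-2-1, expanding outward from the peak — single-peaked.
Bloc 4 (peak Granton at position 1): ranking walks positions 1-2-3-4, expanding outward from the peak — single-peaked.
Every ranking is single-peaked on this axis.

yes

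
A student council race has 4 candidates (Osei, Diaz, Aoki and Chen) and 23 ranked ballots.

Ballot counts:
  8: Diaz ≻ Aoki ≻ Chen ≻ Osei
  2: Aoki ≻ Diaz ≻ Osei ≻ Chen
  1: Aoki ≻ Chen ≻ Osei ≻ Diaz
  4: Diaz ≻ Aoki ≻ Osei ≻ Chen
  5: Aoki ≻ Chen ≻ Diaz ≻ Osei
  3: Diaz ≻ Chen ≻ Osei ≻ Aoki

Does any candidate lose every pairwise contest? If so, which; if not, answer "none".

Pairwise majorities:
Osei vs Diaz: Osei preferred on 1 ballot; Diaz wins 22–1.
Osei vs Aoki: Osei preferred on 3 ballots; Aoki wins 20–3.
Osei vs Chen: Chen wins 17–6.
Diaz–Aoki: Diaz 15–8.
Diaz vs Chen: 8+2+4+3 = 17 for Diaz, 6 for Chen — Diaz by 17–6.
Aoki vs Chen: 8+2+1+4+5 = 20 for Aoki, 3 for Chen — Aoki by 20–3.
Only Osei has no wins; Osei is the Condorcet loser.

Osei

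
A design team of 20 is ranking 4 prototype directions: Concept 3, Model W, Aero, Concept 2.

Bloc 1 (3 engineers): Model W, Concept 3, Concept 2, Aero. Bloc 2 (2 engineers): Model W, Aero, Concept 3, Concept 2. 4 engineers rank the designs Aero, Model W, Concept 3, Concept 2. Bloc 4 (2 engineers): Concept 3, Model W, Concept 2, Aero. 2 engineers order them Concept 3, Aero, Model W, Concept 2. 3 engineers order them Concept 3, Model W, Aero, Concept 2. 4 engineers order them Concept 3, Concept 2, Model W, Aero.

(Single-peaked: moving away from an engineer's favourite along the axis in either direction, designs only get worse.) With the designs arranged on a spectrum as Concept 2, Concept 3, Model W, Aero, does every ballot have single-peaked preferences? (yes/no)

no

Axis positions: Concept 2=1, Concept 3=2, Model W=3, Aero=4.
Bloc 1 (peak Model W at position 3): ranking walks positions 3-2-1-4, expanding outward from the peak — single-peaked.
Bloc 2 (peak Model W at position 3): ranking walks positions 3-4-2-1, expanding outward from the peak — single-peaked.
Bloc 3 (peak Aero at position 4): ranking walks positions 4-3-2-1, expanding outward from the peak — single-peaked.
Bloc 4 (peak Concept 3 at position 2): ranking walks positions 2-3-1-4, expanding outward from the peak — single-peaked.
Bloc 5: ranking walks positions 2-4-3-1; Aero is ranked above Model W even though Model W lies between Aero and the peak Concept 3 on the axis — preferences dip and rise again. Not single-peaked.
Bloc 6 (peak Concept 3 at position 2): ranking walks positions 2-3-4-1, expanding outward from the peak — single-peaked.
Bloc 7 (peak Concept 3 at position 2): ranking walks positions 2-1-3-4, expanding outward from the peak — single-peaked.
Bloc 5 violates single-peakedness, so the profile is not single-peaked on this axis.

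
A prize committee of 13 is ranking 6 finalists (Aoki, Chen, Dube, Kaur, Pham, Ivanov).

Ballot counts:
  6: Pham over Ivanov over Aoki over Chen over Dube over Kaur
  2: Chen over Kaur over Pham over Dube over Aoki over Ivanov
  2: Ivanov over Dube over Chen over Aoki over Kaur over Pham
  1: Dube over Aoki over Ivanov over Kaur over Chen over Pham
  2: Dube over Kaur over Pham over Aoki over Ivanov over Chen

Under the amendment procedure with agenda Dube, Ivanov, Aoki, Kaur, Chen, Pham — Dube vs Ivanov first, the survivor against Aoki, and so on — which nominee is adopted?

Round 1: Dube vs Ivanov — 5–8, Ivanov advances.
Round 2: Ivanov vs Aoki — 8–5, Ivanov advances.
Round 3: Ivanov vs Kaur — 9–4, Ivanov advances.
Round 4: Ivanov vs Chen — 11–2, Ivanov advances.
Round 5: Ivanov vs Pham — 3–10, Pham advances.
Pham survives the agenda.

Pham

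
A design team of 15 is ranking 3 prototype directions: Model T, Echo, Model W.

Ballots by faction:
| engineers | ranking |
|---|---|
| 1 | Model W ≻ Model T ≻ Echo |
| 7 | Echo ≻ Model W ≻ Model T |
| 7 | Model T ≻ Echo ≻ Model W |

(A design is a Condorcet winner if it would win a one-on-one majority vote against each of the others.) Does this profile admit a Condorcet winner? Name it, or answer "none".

none

Pairwise majorities:
Model T–Echo: Model T 8–7.
Model T vs Model W: Model W, 8–7.
Echo–Model W: Echo 14–1.
Every design loses at least once (Model T loses to Model W; Echo loses to Model T; Model W loses to Echo). The majority relation contains the cycle Model T beats Echo beats Model W beats Model T, so there is no Condorcet winner.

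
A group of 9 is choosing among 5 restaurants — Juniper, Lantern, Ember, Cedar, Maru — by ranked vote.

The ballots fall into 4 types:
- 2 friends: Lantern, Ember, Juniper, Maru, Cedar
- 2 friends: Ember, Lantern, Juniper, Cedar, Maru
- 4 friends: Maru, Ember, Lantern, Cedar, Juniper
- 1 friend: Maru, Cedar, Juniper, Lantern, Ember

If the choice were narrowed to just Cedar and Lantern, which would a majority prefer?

Lantern

Ballots ranking Cedar above Lantern: 1.
Ballots ranking Lantern above Cedar: 9 − 1 = 8.
Lantern wins the head-to-head 8–1.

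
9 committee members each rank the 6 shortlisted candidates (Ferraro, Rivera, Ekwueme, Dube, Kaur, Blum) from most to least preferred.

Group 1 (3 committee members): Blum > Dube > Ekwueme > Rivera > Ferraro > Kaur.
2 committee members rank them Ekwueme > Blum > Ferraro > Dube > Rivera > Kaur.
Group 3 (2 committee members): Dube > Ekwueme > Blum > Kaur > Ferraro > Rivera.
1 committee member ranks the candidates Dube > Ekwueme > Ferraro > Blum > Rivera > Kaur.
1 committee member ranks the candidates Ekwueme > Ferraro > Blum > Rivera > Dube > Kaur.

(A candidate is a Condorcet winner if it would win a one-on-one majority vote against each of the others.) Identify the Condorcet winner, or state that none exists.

Head-to-head results (9 committee members):
Ferraro–Rivera: Ferraro 6–3.
Ferraro vs Ekwueme: Ekwueme wins 9–0.
Ferraro–Dube: Dube 6–3.
Ferraro–Kaur: Ferraro 7–2.
Ferraro vs Blum: Blum, 7–2.
Rivera vs Ekwueme: Ekwueme, 9–0.
Rivera vs Dube: Dube, 8–1.
Rivera vs Kaur: Rivera, 7–2.
Rivera–Blum: Blum 9–0.
Ekwueme vs Dube: Dube, 6–3.
Ekwueme vs Kaur: Ekwueme, 9–0.
Ekwueme–Blum: Ekwueme 6–3.
Dube vs Kaur: Dube wins 9–0.
Dube vs Blum: Blum, 6–3.
Kaur vs Blum: Blum, 9–0.
Every candidate loses at least once (Ferraro loses to Ekwueme; Rivera loses to Ferraro; Ekwueme loses to Dube; Dube loses to Blum; Kaur loses to Ferraro; Blum loses to Ekwueme). The majority relation contains the cycle Ekwueme → Blum → Dube → Ekwueme, so there is no Condorcet winner.

none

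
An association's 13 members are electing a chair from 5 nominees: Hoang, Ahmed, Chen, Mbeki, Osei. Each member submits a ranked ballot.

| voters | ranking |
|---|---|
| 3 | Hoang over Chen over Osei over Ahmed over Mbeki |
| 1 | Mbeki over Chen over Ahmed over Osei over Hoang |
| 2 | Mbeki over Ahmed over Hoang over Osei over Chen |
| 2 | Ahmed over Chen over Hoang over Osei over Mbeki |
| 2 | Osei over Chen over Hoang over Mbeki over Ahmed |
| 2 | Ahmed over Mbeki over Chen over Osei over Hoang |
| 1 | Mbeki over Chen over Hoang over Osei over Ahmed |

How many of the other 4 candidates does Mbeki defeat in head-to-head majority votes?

Mbeki against each rival (13 voters):
Mbeki vs Hoang: 6 to 7, Hoang.
Mbeki vs Ahmed: 6 to 7, Ahmed.
Mbeki vs Chen: 1+2+2+1 = 6 for Mbeki, 7 for Chen — Chen by 7–6.
Mbeki vs Osei: Osei, 7–6.
Mbeki beats no one; loses to Hoang, Ahmed, Chen, Osei — 0 pairwise wins.

0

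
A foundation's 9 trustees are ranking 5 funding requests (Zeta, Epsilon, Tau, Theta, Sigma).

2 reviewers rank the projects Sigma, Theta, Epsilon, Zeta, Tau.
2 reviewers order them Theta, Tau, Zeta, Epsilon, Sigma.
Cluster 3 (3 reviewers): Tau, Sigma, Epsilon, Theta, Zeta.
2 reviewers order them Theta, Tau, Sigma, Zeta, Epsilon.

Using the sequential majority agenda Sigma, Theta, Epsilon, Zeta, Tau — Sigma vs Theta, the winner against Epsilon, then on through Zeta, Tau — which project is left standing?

Tau

Round 1: Sigma vs Theta — 5–4, Sigma advances.
Round 2: Sigma vs Epsilon — 7–2, Sigma advances.
Round 3: Sigma vs Zeta — 7–2, Sigma advances.
Round 4: Sigma vs Tau — 2–7, Tau advances.
The agenda winner is Tau.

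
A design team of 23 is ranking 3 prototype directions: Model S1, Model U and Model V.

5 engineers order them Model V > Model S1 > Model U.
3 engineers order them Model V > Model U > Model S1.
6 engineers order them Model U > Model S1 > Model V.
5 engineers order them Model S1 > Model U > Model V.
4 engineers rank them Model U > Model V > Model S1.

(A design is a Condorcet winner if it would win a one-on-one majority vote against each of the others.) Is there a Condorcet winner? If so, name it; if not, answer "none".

Model U

Head-to-head results (23 engineers):
Model S1–Model U: Model U 13–10.
Model S1 vs Model V: Model V, 12–11.
Model U–Model V: Model U 15–8.
Model U defeats every rival head-to-head and is the Condorcet winner.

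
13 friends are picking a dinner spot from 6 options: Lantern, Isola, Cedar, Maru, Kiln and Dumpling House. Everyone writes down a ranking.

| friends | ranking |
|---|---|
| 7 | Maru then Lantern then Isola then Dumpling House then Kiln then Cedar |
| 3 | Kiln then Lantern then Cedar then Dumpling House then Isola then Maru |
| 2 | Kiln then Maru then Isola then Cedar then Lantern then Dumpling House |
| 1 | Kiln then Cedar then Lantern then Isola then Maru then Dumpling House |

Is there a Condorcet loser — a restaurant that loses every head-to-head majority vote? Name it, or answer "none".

Head-to-head results (13 friends):
Lantern vs Isola: 11 to 2, Lantern.
Lantern vs Cedar: Lantern, 10–3.
Lantern vs Maru: Lantern preferred on 3+1 = 4 ballots; Maru wins 9–4.
Lantern vs Kiln: Lantern preferred on 7 ballots; Lantern wins 7–6.
Lantern–Dumpling House: Lantern 13–0.
Isola vs Cedar: 7+2 = 9 for Isola, 4 for Cedar — Isola by 9–4.
Isola vs Maru: Isola preferred on 3+1 = 4 ballots; Maru wins 9–4.
Isola vs Kiln: Isola, 7–6.
Isola vs Dumpling House: Isola is ranked higher on 7+2+1 = 10 ballots, Dumpling House on 3. Isola wins 10–3.
Cedar vs Maru: Maru, 9–4.
Cedar vs Kiln: 0 to 13, Kiln.
Cedar vs Dumpling House: 3+2+1 = 6 for Cedar, 7 for Dumpling House — Dumpling House by 7–6.
Maru vs Kiln: Maru, 7–6.
Maru vs Dumpling House: Maru wins 10–3.
Kiln vs Dumpling House: Dumpling House, 7–6.
Only Cedar has no wins; Cedar is the Condorcet loser.

Cedar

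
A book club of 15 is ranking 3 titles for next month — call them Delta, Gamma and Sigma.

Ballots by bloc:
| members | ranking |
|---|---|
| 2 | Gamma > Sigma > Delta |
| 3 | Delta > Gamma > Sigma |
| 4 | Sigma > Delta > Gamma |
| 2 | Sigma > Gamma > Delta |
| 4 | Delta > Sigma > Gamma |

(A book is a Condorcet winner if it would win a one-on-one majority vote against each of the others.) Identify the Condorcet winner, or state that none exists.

Check each pair by majority over 15 ballots:
Delta vs Gamma: 3+4+4 = 11 for Delta, 4 for Gamma — Delta by 11–4.
Delta vs Sigma: 3+4 = 7 for Delta, 8 for Sigma — Sigma by 8–7.
Gamma vs Sigma: Gamma is ranked higher on 2+3 = 5 ballots, Sigma on 10. Sigma wins 10–5.
Sigma defeats every rival head-to-head and is the Condorcet winner.

Sigma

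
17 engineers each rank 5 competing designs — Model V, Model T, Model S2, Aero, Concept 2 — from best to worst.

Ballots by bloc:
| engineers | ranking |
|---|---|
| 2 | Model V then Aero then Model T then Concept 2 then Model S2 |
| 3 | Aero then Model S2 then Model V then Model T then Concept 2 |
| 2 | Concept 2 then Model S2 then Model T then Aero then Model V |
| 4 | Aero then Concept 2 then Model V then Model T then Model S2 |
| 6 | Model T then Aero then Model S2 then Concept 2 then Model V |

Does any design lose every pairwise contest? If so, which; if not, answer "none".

none

Pairwise majorities:
Model V vs Model T: Model V, 9–8.
Model V vs Model S2: Model V is ranked higher on 2+4 = 6 ballots, Model S2 on 11. Model S2 wins 11–6.
Model V vs Aero: Aero wins 15–2.
Model V vs Concept 2: Model V preferred on 2+3 = 5 ballots; Concept 2 wins 12–5.
Model T vs Model S2: Model T preferred on 2+4+6 = 12 ballots; Model T wins 12–5.
Model T vs Aero: 8 to 9, Aero.
Model T vs Concept 2: 11 to 6, Model T.
Model S2 vs Aero: Model S2 is ranked higher on 2 ballots, Aero on 15. Aero wins 15–2.
Model S2 vs Concept 2: Model S2 is ranked higher on 3+6 = 9 ballots, Concept 2 on 8. Model S2 wins 9–8.
Aero vs Concept 2: Aero, 15–2.
Every design wins at least one matchup (Model V beats Model T; Model T beats Model S2; Model S2 beats Model V; Aero beats Model V; Concept 2 beats Model V), so there is no Condorcet loser.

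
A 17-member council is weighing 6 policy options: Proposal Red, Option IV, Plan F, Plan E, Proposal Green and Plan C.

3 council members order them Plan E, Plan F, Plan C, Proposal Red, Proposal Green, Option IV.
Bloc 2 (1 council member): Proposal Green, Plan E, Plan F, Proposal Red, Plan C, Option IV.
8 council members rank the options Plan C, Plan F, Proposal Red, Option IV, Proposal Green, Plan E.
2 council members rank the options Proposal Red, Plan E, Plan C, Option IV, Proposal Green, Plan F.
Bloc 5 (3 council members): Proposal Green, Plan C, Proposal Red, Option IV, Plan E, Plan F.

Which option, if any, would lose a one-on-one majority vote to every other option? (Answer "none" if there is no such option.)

Head-to-head results (17 council members):
Proposal Red vs Option IV: Proposal Red wins 17–0.
Proposal Red–Plan F: Plan F 12–5.
Proposal Red vs Plan E: Proposal Red, 13–4.
Proposal Red vs Proposal Green: Proposal Red is ranked higher on 3+8+2 = 13 ballots, Proposal Green on 4. Proposal Red wins 13–4.
Proposal Red vs Plan C: 3 to 14, Plan C.
Option IV–Plan F: Plan F 12–5.
Option IV vs Plan E: Option IV preferred on 8+3 = 11 ballots; Option IV wins 11–6.
Option IV vs Proposal Green: Option IV wins 10–7.
Option IV vs Plan C: Plan C, 17–0.
Plan F vs Plan E: Plan F preferred on 8 ballots; Plan E wins 9–8.
Plan F vs Proposal Green: Plan F wins 11–6.
Plan F vs Plan C: Plan F preferred on 3+1 = 4 ballots; Plan C wins 13–4.
Plan E vs Proposal Green: Proposal Green, 12–5.
Plan E vs Plan C: 3+1+2 = 6 for Plan E, 11 for Plan C — Plan C by 11–6.
Proposal Green vs Plan C: 4 to 13, Plan C.
Each option has at least one pairwise win (Proposal Red beats Option IV; Option IV beats Plan E; Plan F beats Proposal Red; Plan E beats Plan F; Proposal Green beats Plan E; Plan C beats Proposal Red) — no Condorcet loser.

none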